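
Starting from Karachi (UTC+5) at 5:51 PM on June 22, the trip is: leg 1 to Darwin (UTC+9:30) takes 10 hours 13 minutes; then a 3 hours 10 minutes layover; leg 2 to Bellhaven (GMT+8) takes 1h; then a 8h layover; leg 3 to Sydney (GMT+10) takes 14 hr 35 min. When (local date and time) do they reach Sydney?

11:49 AM on June 24

Convert departure to UTC: 5:51 PM − 5:00 = 12:51 PM UTC on Jun 22.
Add 10 hours and 13 minutes leg 1 → 11:04 PM UTC.
Add 3 hours 10 minutes layover in Darwin → 2:14 AM UTC (Jun 23).
Add 1 hour leg 2 → 3:14 AM UTC.
Add 8 hours layover in Bellhaven → 11:14 AM UTC.
Add 14 hours 35 minutes leg 3 → 1:49 AM UTC (Jun 24).
Sydney is UTC+10:00, so local arrival = 1:49 AM + 10:00 = 11:49 AM on Jun 24.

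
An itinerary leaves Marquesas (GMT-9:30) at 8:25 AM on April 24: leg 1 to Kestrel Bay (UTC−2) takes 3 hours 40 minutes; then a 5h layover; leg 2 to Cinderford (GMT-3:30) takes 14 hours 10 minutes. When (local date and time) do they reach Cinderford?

1:15 PM on April 25

Convert departure to UTC: 8:25 AM + 9:30 = 5:55 PM UTC on Apr 24.
Add 3 hours and 40 minutes leg 1 → 9:35 PM UTC.
Add 5 hours layover in Kestrel Bay → 2:35 AM UTC (Apr 25).
Add 14 hours 10 minutes leg 2 → 4:45 PM UTC.
Cinderford is UTC−3:30, so local arrival = 4:45 PM − 3:30 = 1:15 PM on Apr 25.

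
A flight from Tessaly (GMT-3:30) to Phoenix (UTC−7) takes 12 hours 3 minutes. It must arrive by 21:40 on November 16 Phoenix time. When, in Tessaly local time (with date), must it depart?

Target arrival in UTC: 21:40 + 7:00 = 04:40 on Nov 17.
Subtract 12 hours 3 minutes → departure 16:37 UTC on Nov 16.
Tessaly is UTC−3:30: 16:37 − 3:30 = 13:07 on Nov 16.

13:07 on November 16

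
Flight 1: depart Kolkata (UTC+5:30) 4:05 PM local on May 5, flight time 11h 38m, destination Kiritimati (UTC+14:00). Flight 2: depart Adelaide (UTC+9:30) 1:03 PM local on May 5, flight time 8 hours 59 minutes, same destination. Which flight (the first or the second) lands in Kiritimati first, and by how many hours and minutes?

the second, by 9 hours 41 minutes

Flight 1 in UTC: 4:05 PM − 5:30 = 10:35 AM on May 5.
+11 hours and 38 minutes → arrive 10:13 PM UTC on May 5.
Flight 2 in UTC: 1:03 PM − 9:30 = 3:33 AM on May 5.
+8 hours 59 minutes → arrive 12:32 PM UTC on May 5.
Flight 2 lands earlier by 9 hours 41 minutes.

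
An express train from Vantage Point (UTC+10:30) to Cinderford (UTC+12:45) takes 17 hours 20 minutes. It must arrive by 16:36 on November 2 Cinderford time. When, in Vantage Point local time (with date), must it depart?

Target arrival in UTC: 16:36 − 12:45 = 03:51 on Nov 2.
Subtract 17 hours 20 minutes → departure 10:31 UTC on Nov 1.
Vantage Point is UTC+10:30: 10:31 + 10:30 = 21:01 on Nov 1.

21:01 on Nov 1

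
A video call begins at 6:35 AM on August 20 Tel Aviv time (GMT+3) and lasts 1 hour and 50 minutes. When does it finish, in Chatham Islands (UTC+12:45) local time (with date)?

6:10 PM on Aug 20

Chatham Islands is 9:45 ahead of Tel Aviv.
After 1 hour 50 minutes it is 8:25 AM in Tel Aviv.
Shift by the zone difference: 8:25 AM + 9:45 = 6:10 PM on Aug 20 in Chatham Islands.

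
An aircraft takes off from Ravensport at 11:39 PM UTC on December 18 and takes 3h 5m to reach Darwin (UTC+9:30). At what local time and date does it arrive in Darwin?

Departure is given in UTC: 11:39 PM on Dec 18.
Add 3 hours 5 minutes → 2:44 AM UTC (Dec 19).
Darwin is UTC+9:30: 2:44 AM + 9:30 = 12:14 PM on Dec 19.

12:14 PM on Dec 19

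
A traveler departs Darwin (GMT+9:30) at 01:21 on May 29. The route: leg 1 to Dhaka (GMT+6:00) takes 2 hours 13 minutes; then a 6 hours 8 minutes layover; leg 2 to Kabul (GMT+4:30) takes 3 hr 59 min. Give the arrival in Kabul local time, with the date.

Convert departure to UTC: 01:21 − 9:30 = 15:51 UTC on May 28.
Add 2 hours 13 minutes leg 1 → 18:04 UTC.
Add 6 hours 8 minutes layover in Dhaka → 00:12 UTC (May 29).
Add 3 hours and 59 minutes leg 2 → 04:11 UTC.
Kabul is UTC+4:30, so local arrival = 04:11 + 4:30 = 08:41 on May 29.

08:41 on May 29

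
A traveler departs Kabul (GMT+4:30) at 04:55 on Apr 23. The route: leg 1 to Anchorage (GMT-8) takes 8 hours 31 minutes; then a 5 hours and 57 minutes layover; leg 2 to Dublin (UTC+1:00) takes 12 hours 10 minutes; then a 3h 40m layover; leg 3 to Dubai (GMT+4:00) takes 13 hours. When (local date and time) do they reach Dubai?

23:43 on April 24

Convert departure to UTC: 04:55 − 4:30 = 00:25 UTC on Apr 23.
Add 8 hours 31 minutes leg 1 → 08:56 UTC.
Add 5 hours 57 minutes layover in Anchorage → 14:53 UTC.
Add 12 hours and 10 minutes leg 2 → 03:03 UTC (Apr 24).
Add 3 hours 40 minutes layover in Dublin → 06:43 UTC.
Add 13 hours leg 3 → 19:43 UTC.
Dubai is UTC+4:00, so local arrival = 19:43 + 4:00 = 23:43 on Apr 24.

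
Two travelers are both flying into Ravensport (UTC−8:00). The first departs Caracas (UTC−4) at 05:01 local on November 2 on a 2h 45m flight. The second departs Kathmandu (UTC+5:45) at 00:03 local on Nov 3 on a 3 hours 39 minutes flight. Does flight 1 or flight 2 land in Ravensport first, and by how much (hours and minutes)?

Flight 1 in UTC: 05:01 + 4:00 = 09:01 on Nov 2.
+2 hours and 45 minutes → arrive 11:46 UTC on Nov 2.
Flight 2 in UTC: 00:03 − 5:45 = 18:18 on Nov 2.
+3 hours 39 minutes → arrive 21:57 UTC on Nov 2.
Flight 1 lands earlier by 10 hours 11 minutes.

the first, by 10 hours 11 minutes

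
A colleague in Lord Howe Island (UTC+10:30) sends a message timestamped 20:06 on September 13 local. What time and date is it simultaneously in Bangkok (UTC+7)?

16:36 on Sep 13

Bangkok is 3:30 behind Lord Howe Island.
Shift by the zone difference: 20:06 − 3:30 = 16:36 on Sep 13 in Bangkok.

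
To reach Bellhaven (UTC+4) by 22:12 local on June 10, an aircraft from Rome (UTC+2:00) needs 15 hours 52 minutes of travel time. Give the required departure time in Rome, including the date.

04:20 on Jun 10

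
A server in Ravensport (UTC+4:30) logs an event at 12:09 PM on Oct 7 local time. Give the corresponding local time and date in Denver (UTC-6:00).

Denver is 10:30 behind Ravensport.
Shift by the zone difference: 12:09 PM − 10:30 = 1:39 AM on Oct 7 in Denver.

1:39 AM on October 7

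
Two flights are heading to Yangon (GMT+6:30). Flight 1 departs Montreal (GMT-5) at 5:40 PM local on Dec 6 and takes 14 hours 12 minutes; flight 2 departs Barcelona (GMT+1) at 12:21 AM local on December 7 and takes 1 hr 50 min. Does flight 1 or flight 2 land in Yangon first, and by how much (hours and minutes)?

Flight 1 in UTC: 5:40 PM + 5:00 = 10:40 PM on Dec 6.
+14 hours 12 minutes → arrive 12:52 PM UTC on Dec 7.
Flight 2 in UTC: 12:21 AM − 1:00 = 11:21 PM on Dec 6.
+1 hour and 50 minutes → arrive 1:11 AM UTC on Dec 7.
Flight 2 lands earlier by 11 hours 41 minutes.

the second, by 11 hours 41 minutes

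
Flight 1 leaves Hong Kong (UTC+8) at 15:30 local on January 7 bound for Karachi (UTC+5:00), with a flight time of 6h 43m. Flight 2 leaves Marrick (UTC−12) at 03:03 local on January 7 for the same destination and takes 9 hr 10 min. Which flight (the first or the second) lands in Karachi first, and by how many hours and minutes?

Flight 1 in UTC: 15:30 − 8:00 = 07:30 on Jan 7.
+6 hours and 43 minutes → arrive 14:13 UTC on Jan 7.
Flight 2 in UTC: 03:03 + 12:00 = 15:03 on Jan 7.
+9 hours 10 minutes → arrive 00:13 UTC on Jan 8.
Flight 1 lands earlier by 10 hours.

the first, by 10 hours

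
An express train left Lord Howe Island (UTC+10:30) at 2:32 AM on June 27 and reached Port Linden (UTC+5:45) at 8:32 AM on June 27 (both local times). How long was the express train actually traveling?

10 hours 45 minutes

Departure in UTC: 2:32 AM − 10:30 = 4:02 PM on Jun 26.
Arrival in UTC: 8:32 AM − 5:45 = 2:47 AM on Jun 27.
Elapsed = 2:47 AM − 4:02 PM (+1 day) = 10 hours 45 minutes.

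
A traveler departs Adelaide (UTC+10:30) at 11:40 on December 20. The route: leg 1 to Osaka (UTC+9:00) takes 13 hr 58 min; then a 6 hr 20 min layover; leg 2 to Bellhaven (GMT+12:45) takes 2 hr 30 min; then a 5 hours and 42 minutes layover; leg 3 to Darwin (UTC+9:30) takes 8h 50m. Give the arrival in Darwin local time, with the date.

00:00 on December 22

Convert departure to UTC: 11:40 − 10:30 = 01:10 UTC on Dec 20.
Add 13 hours and 58 minutes leg 1 → 15:08 UTC.
Add 6 hours 20 minutes layover in Osaka → 21:28 UTC.
Add 2 hours 30 minutes leg 2 → 23:58 UTC.
Add 5 hours and 42 minutes layover in Bellhaven → 05:40 UTC (Dec 21).
Add 8 hours and 50 minutes leg 3 → 14:30 UTC.
Darwin is UTC+9:30, so local arrival = 14:30 + 9:30 = 00:00 on Dec 22.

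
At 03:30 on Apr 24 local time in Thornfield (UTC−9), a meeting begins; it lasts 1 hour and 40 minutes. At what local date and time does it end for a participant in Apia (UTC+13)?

Convert start to UTC: 03:30 + 9:00 = 12:30 UTC on Apr 24.
Add 1 hour and 40 minutes duration → 14:10 UTC.
Apia is UTC+13:00, so local end time = 14:10 + 13:00 = 03:10 on Apr 25.

03:10 on April 25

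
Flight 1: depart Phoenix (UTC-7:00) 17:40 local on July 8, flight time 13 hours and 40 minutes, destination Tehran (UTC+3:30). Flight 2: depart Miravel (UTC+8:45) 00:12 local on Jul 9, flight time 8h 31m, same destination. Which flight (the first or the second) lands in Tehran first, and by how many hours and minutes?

Flight 1 in UTC: 17:40 + 7:00 = 00:40 on Jul 9.
+13 hours 40 minutes → arrive 14:20 UTC on Jul 9.
Flight 2 in UTC: 00:12 − 8:45 = 15:27 on Jul 8.
+8 hours and 31 minutes → arrive 23:58 UTC on Jul 8.
Flight 2 lands earlier by 14 hours 22 minutes.

the second, by 14 hours 22 minutes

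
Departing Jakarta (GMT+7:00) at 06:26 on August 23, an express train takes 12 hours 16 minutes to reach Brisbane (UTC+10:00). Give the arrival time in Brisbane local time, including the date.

Convert departure to UTC: 06:26 − 7:00 = 23:26 UTC on Aug 22.
Add 12 hours and 16 minutes travel time → 11:42 UTC (Aug 23).
Brisbane is UTC+10:00, so local arrival = 11:42 + 10:00 = 21:42 on Aug 23.

21:42 on August 23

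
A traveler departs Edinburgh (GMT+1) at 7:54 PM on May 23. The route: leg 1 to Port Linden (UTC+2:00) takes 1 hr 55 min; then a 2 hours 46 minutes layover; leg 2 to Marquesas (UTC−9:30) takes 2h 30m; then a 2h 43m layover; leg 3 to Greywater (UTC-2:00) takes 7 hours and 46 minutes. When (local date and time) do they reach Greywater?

Convert departure to UTC: 7:54 PM − 1:00 = 6:54 PM UTC on May 23.
Add 1 hour 55 minutes leg 1 → 8:49 PM UTC.
Add 2 hours 46 minutes layover in Port Linden → 11:35 PM UTC.
Add 2 hours and 30 minutes leg 2 → 2:05 AM UTC (May 24).
Add 2 hours and 43 minutes layover in Marquesas → 4:48 AM UTC.
Add 7 hours and 46 minutes leg 3 → 12:34 PM UTC.
Greywater is UTC−2:00, so local arrival = 12:34 PM − 2:00 = 10:34 AM on May 24.

10:34 AM on May 24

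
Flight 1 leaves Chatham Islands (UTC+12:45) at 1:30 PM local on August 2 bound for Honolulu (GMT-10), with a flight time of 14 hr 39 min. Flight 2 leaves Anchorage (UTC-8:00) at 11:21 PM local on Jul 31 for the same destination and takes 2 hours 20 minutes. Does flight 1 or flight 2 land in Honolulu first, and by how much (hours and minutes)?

the second, by 29 hours 43 minutes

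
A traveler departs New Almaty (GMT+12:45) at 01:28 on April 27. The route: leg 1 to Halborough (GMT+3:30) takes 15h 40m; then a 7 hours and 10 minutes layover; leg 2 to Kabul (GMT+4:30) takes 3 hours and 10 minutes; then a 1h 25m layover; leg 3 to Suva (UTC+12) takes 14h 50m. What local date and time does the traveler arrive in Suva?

18:58 on April 28

Convert departure to UTC: 01:28 − 12:45 = 12:43 UTC on Apr 26.
Add 15 hours 40 minutes leg 1 → 04:23 UTC (Apr 27).
Add 7 hours 10 minutes layover in Halborough → 11:33 UTC.
Add 3 hours 10 minutes leg 2 → 14:43 UTC.
Add 1 hour and 25 minutes layover in Kabul → 16:08 UTC.
Add 14 hours and 50 minutes leg 3 → 06:58 UTC (Apr 28).
Suva is UTC+12:00, so local arrival = 06:58 + 12:00 = 18:58 on Apr 28.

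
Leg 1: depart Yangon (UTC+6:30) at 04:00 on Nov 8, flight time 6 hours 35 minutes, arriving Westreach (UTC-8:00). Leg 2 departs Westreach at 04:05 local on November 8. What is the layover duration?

8 hours

Convert departure to UTC: 04:00 − 6:30 = 21:30 UTC on Nov 7.
Add 6 hours and 35 minutes flight time → 04:05 UTC (Nov 8).
Westreach is UTC−8:00, so local arrival = 04:05 − 8:00 = 20:05 on Nov 7.
Layover = 04:05 − 20:05 (+1 day) = 8 hours.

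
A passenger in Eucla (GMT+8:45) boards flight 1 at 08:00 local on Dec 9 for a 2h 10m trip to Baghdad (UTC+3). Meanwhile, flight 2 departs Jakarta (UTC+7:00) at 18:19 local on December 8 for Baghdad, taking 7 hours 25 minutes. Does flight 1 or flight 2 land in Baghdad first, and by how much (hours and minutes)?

Flight 1 in UTC: 08:00 − 8:45 = 23:15 on Dec 8.
+2 hours and 10 minutes → arrive 01:25 UTC on Dec 9.
Flight 2 in UTC: 18:19 − 7:00 = 11:19 on Dec 8.
+7 hours 25 minutes → arrive 18:44 UTC on Dec 8.
Flight 2 lands earlier by 6 hours 41 minutes.

the second, by 6 hours 41 minutes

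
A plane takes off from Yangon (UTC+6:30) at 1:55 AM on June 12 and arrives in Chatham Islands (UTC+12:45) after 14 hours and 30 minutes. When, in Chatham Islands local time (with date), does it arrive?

10:40 PM on June 12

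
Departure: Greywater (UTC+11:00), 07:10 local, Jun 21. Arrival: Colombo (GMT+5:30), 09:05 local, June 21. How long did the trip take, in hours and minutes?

7 hours 25 minutes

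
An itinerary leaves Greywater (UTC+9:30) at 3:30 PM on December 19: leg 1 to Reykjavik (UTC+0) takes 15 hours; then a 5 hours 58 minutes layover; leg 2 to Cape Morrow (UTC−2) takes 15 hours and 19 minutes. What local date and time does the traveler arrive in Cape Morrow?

4:17 PM on December 20

Convert departure to UTC: 3:30 PM − 9:30 = 6:00 AM UTC on Dec 19.
Add 15 hours leg 1 → 9:00 PM UTC.
Add 5 hours and 58 minutes layover in Reykjavik → 2:58 AM UTC (Dec 20).
Add 15 hours 19 minutes leg 2 → 6:17 PM UTC.
Cape Morrow is UTC−2:00, so local arrival = 6:17 PM − 2:00 = 4:17 PM on Dec 20.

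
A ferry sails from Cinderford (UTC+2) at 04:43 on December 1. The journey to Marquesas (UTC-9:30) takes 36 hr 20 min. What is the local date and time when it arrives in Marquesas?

Marquesas is 11:30 behind Cinderford.
After 36 hours 20 minutes it is 17:03 (Dec 2) in Cinderford.
Shift by the zone difference: 17:03 − 11:30 = 05:33 on Dec 2 in Marquesas.

05:33 on December 2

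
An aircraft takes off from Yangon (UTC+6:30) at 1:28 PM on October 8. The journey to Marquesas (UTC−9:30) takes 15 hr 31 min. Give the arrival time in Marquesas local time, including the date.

Marquesas is 16:00 behind Yangon.
After 15 hours and 31 minutes it is 4:59 AM (Oct 9) in Yangon.
Shift by the zone difference: 4:59 AM − 16:00 = 12:59 PM on Oct 8 in Marquesas.

12:59 PM on Oct 8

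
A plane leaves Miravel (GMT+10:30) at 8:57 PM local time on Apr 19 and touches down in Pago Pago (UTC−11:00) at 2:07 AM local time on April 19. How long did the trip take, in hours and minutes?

2 hours 40 minutes

Pago Pago is 21:30 behind Miravel.
Clock-face elapsed time (ignoring zones) is −18 hours 50 minutes.
Actual elapsed = −18 hours 50 minutes + 21:30 = 2 hours 40 minutes.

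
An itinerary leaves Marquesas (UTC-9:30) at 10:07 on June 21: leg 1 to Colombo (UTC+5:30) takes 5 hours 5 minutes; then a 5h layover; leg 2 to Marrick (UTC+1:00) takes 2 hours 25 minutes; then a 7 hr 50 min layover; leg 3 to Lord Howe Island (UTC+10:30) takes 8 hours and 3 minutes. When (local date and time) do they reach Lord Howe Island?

10:30 on June 23

Convert departure to UTC: 10:07 + 9:30 = 19:37 UTC on Jun 21.
Add 5 hours and 5 minutes leg 1 → 00:42 UTC (Jun 22).
Add 5 hours layover in Colombo → 05:42 UTC.
Add 2 hours 25 minutes leg 2 → 08:07 UTC.
Add 7 hours and 50 minutes layover in Marrick → 15:57 UTC.
Add 8 hours and 3 minutes leg 3 → 00:00 UTC (Jun 23).
Lord Howe Island is UTC+10:30, so local arrival = 00:00 + 10:30 = 10:30 on Jun 23.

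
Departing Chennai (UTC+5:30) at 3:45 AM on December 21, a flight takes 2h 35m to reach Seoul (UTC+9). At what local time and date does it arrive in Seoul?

Convert departure to UTC: 3:45 AM − 5:30 = 10:15 PM UTC on Dec 20.
Add 2 hours 35 minutes travel time → 12:50 AM UTC (Dec 21).
Seoul is UTC+9:00, so local arrival = 12:50 AM + 9:00 = 9:50 AM on Dec 21.

9:50 AM on December 21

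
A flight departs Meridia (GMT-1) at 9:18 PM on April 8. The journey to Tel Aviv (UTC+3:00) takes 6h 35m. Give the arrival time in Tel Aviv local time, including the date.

Tel Aviv is 4:00 ahead of Meridia.
After 6 hours and 35 minutes it is 3:53 AM (Apr 9) in Meridia.
Shift by the zone difference: 3:53 AM + 4:00 = 7:53 AM on Apr 9 in Tel Aviv.

7:53 AM on Apr 9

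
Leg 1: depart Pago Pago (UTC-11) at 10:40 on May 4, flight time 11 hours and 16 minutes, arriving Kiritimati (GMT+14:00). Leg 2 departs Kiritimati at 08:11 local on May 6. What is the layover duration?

Convert departure to UTC: 10:40 + 11:00 = 21:40 UTC on May 4.
Add 11 hours and 16 minutes flight time → 08:56 UTC (May 5).
Kiritimati is UTC+14:00, so local arrival = 08:56 + 14:00 = 22:56 on May 5.
Layover = 08:11 − 22:56 (+1 day) = 9 hours 15 minutes.

9 hours 15 minutes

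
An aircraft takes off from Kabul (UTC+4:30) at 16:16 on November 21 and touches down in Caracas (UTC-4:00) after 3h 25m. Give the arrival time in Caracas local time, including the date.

Convert departure to UTC: 16:16 − 4:30 = 11:46 UTC on Nov 21.
Add 3 hours and 25 minutes travel time → 15:11 UTC.
Caracas is UTC−4:00, so local arrival = 15:11 − 4:00 = 11:11 on Nov 21.

11:11 on November 21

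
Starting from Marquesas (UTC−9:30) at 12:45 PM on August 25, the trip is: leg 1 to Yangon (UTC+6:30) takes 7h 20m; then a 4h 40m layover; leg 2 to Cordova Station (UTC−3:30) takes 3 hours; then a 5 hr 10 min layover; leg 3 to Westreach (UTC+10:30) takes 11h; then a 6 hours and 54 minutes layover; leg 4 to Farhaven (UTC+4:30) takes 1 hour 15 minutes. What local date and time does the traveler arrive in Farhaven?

6:04 PM on August 27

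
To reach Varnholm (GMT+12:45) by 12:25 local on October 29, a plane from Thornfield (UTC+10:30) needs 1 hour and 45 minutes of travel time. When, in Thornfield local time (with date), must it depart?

Target arrival in UTC: 12:25 − 12:45 = 23:40 on Oct 28.
Subtract 1 hour 45 minutes → departure 21:55 UTC on Oct 28.
Thornfield is UTC+10:30: 21:55 + 10:30 = 08:25 on Oct 29.

08:25 on October 29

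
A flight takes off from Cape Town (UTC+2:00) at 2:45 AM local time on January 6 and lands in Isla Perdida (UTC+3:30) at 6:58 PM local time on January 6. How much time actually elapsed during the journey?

Isla Perdida is 1:30 ahead of Cape Town.
Clock-face elapsed time (ignoring zones) is 16 hours 13 minutes.
Actual elapsed = 16 hours 13 minutes − 1:30 = 14 hours 43 minutes.

14 hours 43 minutes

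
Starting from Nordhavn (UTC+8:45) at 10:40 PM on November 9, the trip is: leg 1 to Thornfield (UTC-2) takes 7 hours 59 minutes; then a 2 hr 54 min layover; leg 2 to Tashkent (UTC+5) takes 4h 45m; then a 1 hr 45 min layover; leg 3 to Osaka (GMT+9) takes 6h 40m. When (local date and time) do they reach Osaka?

10:58 PM on November 10

Convert departure to UTC: 10:40 PM − 8:45 = 1:55 PM UTC on Nov 9.
Add 7 hours 59 minutes leg 1 → 9:54 PM UTC.
Add 2 hours and 54 minutes layover in Thornfield → 12:48 AM UTC (Nov 10).
Add 4 hours and 45 minutes leg 2 → 5:33 AM UTC.
Add 1 hour 45 minutes layover in Tashkent → 7:18 AM UTC.
Add 6 hours and 40 minutes leg 3 → 1:58 PM UTC.
Osaka is UTC+9:00, so local arrival = 1:58 PM + 9:00 = 10:58 PM on Nov 10.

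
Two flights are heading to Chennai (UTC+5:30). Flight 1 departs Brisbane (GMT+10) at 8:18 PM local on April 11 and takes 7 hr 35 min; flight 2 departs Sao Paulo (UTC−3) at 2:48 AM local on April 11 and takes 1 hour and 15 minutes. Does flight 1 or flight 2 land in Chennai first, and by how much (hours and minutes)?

the second, by 10 hours 50 minutes

Flight 1 in UTC: 8:18 PM − 10:00 = 10:18 AM on Apr 11.
+7 hours 35 minutes → arrive 5:53 PM UTC on Apr 11.
Flight 2 in UTC: 2:48 AM + 3:00 = 5:48 AM on Apr 11.
+1 hour 15 minutes → arrive 7:03 AM UTC on Apr 11.
Flight 2 lands earlier by 10 hours 50 minutes.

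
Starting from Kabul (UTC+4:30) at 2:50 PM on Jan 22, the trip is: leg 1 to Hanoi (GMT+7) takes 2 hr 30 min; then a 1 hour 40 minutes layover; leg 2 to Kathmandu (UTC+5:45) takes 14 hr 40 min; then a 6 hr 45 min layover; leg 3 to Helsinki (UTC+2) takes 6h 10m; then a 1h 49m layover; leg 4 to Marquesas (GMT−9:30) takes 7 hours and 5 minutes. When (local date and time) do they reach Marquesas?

5:29 PM on January 23

Convert departure to UTC: 2:50 PM − 4:30 = 10:20 AM UTC on Jan 22.
Add 2 hours 30 minutes leg 1 → 12:50 PM UTC.
Add 1 hour 40 minutes layover in Hanoi → 2:30 PM UTC.
Add 14 hours 40 minutes leg 2 → 5:10 AM UTC (Jan 23).
Add 6 hours and 45 minutes layover in Kathmandu → 11:55 AM UTC.
Add 6 hours and 10 minutes leg 3 → 6:05 PM UTC.
Add 1 hour 49 minutes layover in Helsinki → 7:54 PM UTC.
Add 7 hours 5 minutes leg 4 → 2:59 AM UTC (Jan 24).
Marquesas is UTC−9:30, so local arrival = 2:59 AM − 9:30 = 5:29 PM on Jan 23.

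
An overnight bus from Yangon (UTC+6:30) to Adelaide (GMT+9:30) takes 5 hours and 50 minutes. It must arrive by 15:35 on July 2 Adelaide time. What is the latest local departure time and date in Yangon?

06:45 on July 2

Target arrival in UTC: 15:35 − 9:30 = 06:05 on Jul 2.
Subtract 5 hours 50 minutes → departure 00:15 UTC on Jul 2.
Yangon is UTC+6:30: 00:15 + 6:30 = 06:45 on Jul 2.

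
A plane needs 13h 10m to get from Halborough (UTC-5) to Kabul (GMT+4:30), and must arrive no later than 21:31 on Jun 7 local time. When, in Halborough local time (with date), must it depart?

22:51 on Jun 6

Target arrival in UTC: 21:31 − 4:30 = 17:01 on Jun 7.
Subtract 13 hours and 10 minutes → departure 03:51 UTC on Jun 7.
Halborough is UTC−5:00: 03:51 − 5:00 = 22:51 on Jun 6.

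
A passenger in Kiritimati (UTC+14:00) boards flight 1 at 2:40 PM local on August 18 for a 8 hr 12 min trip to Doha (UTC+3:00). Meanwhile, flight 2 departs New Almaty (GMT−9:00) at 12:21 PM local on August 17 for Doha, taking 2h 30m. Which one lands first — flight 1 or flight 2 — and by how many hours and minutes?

Flight 1 in UTC: 2:40 PM − 14:00 = 12:40 AM on Aug 18.
+8 hours 12 minutes → arrive 8:52 AM UTC on Aug 18.
Flight 2 in UTC: 12:21 PM + 9:00 = 9:21 PM on Aug 17.
+2 hours and 30 minutes → arrive 11:51 PM UTC on Aug 17.
Flight 2 lands earlier by 9 hours 1 minute.

the second, by 9 hours 1 minute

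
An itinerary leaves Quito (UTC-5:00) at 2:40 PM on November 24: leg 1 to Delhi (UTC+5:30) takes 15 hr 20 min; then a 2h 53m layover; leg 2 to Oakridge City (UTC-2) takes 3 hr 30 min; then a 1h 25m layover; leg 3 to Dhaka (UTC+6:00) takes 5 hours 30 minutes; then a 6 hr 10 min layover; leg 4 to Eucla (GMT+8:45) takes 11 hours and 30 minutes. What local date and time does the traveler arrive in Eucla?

Convert departure to UTC: 2:40 PM + 5:00 = 7:40 PM UTC on Nov 24.
Add 15 hours and 20 minutes leg 1 → 11:00 AM UTC (Nov 25).
Add 2 hours and 53 minutes layover in Delhi → 1:53 PM UTC.
Add 3 hours and 30 minutes leg 2 → 5:23 PM UTC.
Add 1 hour and 25 minutes layover in Oakridge City → 6:48 PM UTC.
Add 5 hours 30 minutes leg 3 → 12:18 AM UTC (Nov 26).
Add 6 hours and 10 minutes layover in Dhaka → 6:28 AM UTC.
Add 11 hours and 30 minutes leg 4 → 5:58 PM UTC.
Eucla is UTC+8:45, so local arrival = 5:58 PM + 8:45 = 2:43 AM on Nov 27.

2:43 AM on November 27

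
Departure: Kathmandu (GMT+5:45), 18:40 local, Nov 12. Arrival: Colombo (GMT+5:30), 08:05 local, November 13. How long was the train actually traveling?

13 hours 40 minutes

Colombo is 0:15 behind Kathmandu.
Clock-face elapsed time (ignoring zones) is 13 hours 25 minutes.
Actual elapsed = 13 hours 25 minutes + 0:15 = 13 hours 40 minutes.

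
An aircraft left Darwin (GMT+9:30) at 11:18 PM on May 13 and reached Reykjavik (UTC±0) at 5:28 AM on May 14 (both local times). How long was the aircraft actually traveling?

Reykjavik is 9:30 behind Darwin.
Clock-face elapsed time (ignoring zones) is 6 hours 10 minutes.
Actual elapsed = 6 hours 10 minutes + 9:30 = 15 hours 40 minutes.

15 hours 40 minutes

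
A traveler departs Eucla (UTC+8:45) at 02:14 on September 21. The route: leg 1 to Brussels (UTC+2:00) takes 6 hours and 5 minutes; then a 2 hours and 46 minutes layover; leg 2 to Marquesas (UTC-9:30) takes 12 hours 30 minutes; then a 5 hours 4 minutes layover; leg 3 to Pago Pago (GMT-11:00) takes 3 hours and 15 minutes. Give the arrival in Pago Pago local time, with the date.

Convert departure to UTC: 02:14 − 8:45 = 17:29 UTC on Sep 20.
Add 6 hours and 5 minutes leg 1 → 23:34 UTC.
Add 2 hours and 46 minutes layover in Brussels → 02:20 UTC (Sep 21).
Add 12 hours and 30 minutes leg 2 → 14:50 UTC.
Add 5 hours 4 minutes layover in Marquesas → 19:54 UTC.
Add 3 hours and 15 minutes leg 3 → 23:09 UTC.
Pago Pago is UTC−11:00, so local arrival = 23:09 − 11:00 = 12:09 on Sep 21.

12:09 on September 21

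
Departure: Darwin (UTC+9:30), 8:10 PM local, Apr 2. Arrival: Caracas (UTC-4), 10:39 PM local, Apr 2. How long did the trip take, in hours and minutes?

Departure in UTC: 8:10 PM − 9:30 = 10:40 AM on Apr 2.
Arrival in UTC: 10:39 PM + 4:00 = 2:39 AM on Apr 3.
Elapsed = 2:39 AM − 10:40 AM (+1 day) = 15 hours 59 minutes.

15 hours 59 minutes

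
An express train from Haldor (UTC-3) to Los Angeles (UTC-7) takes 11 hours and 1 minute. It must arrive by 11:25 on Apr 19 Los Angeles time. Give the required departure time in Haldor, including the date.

04:24 on April 19

Target arrival in UTC: 11:25 + 7:00 = 18:25 on Apr 19.
Subtract 11 hours and 1 minute → departure 07:24 UTC on Apr 19.
Haldor is UTC−3:00: 07:24 − 3:00 = 04:24 on Apr 19.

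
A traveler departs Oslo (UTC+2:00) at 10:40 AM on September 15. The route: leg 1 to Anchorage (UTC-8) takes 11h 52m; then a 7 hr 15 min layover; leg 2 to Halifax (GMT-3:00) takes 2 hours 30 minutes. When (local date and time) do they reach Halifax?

Convert departure to UTC: 10:40 AM − 2:00 = 8:40 AM UTC on Sep 15.
Add 11 hours 52 minutes leg 1 → 8:32 PM UTC.
Add 7 hours and 15 minutes layover in Anchorage → 3:47 AM UTC (Sep 16).
Add 2 hours 30 minutes leg 2 → 6:17 AM UTC.
Halifax is UTC−3:00, so local arrival = 6:17 AM − 3:00 = 3:17 AM on Sep 16.

3:17 AM on Sep 16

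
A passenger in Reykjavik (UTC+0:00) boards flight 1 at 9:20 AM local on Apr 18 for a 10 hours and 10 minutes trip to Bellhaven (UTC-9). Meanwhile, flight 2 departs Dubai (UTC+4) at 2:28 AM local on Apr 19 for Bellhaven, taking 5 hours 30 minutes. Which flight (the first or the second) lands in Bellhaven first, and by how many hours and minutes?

the first, by 8 hours 28 minutes

Flight 1 departs at 9:20 AM UTC (Apr 18).
+10 hours and 10 minutes → arrive 7:30 PM UTC on Apr 18.
Flight 2 in UTC: 2:28 AM − 4:00 = 10:28 PM on Apr 18.
+5 hours 30 minutes → arrive 3:58 AM UTC on Apr 19.
Flight 1 lands earlier by 8 hours 28 minutes.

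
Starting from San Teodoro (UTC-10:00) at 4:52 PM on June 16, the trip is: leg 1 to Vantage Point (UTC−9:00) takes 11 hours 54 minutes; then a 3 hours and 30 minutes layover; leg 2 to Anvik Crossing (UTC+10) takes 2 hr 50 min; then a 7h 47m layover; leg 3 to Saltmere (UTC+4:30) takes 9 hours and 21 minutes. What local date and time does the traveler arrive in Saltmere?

6:44 PM on Jun 18

Convert departure to UTC: 4:52 PM + 10:00 = 2:52 AM UTC on Jun 17.
Add 11 hours and 54 minutes leg 1 → 2:46 PM UTC.
Add 3 hours and 30 minutes layover in Vantage Point → 6:16 PM UTC.
Add 2 hours and 50 minutes leg 2 → 9:06 PM UTC.
Add 7 hours 47 minutes layover in Anvik Crossing → 4:53 AM UTC (Jun 18).
Add 9 hours 21 minutes leg 3 → 2:14 PM UTC.
Saltmere is UTC+4:30, so local arrival = 2:14 PM + 4:30 = 6:44 PM on Jun 18.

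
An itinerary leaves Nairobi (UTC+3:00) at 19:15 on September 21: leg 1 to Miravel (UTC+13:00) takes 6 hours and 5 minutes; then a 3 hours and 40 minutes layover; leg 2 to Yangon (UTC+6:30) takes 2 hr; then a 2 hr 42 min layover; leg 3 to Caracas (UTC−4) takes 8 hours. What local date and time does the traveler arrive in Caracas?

10:42 on Sep 22

Convert departure to UTC: 19:15 − 3:00 = 16:15 UTC on Sep 21.
Add 6 hours and 5 minutes leg 1 → 22:20 UTC.
Add 3 hours 40 minutes layover in Miravel → 02:00 UTC (Sep 22).
Add 2 hours leg 2 → 04:00 UTC.
Add 2 hours and 42 minutes layover in Yangon → 06:42 UTC.
Add 8 hours leg 3 → 14:42 UTC.
Caracas is UTC−4:00, so local arrival = 14:42 − 4:00 = 10:42 on Sep 22.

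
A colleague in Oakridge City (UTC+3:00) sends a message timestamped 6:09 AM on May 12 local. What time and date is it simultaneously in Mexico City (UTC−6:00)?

In UTC: 6:09 AM − 3:00 = 3:09 AM on May 12.
Mexico City is UTC−6:00: 3:09 AM − 6:00 = 9:09 PM on May 11.

9:09 PM on May 11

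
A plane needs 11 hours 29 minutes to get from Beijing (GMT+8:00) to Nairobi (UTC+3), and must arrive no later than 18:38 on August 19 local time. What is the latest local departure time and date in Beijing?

Target arrival in UTC: 18:38 − 3:00 = 15:38 on Aug 19.
Subtract 11 hours 29 minutes → departure 04:09 UTC on Aug 19.
Beijing is UTC+8:00: 04:09 + 8:00 = 12:09 on Aug 19.

12:09 on August 19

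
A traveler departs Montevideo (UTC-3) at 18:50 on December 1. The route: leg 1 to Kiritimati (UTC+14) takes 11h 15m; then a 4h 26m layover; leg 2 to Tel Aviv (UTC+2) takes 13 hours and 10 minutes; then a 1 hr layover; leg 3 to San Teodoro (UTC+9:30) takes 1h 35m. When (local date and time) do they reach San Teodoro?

14:46 on Dec 3

Convert departure to UTC: 18:50 + 3:00 = 21:50 UTC on Dec 1.
Add 11 hours and 15 minutes leg 1 → 09:05 UTC (Dec 2).
Add 4 hours 26 minutes layover in Kiritimati → 13:31 UTC.
Add 13 hours 10 minutes leg 2 → 02:41 UTC (Dec 3).
Add 1 hour layover in Tel Aviv → 03:41 UTC.
Add 1 hour and 35 minutes leg 3 → 05:16 UTC.
San Teodoro is UTC+9:30, so local arrival = 05:16 + 9:30 = 14:46 on Dec 3.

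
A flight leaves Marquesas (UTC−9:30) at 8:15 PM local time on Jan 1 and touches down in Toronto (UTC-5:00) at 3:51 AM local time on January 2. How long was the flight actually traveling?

Departure in UTC: 8:15 PM + 9:30 = 5:45 AM on Jan 2.
Arrival in UTC: 3:51 AM + 5:00 = 8:51 AM on Jan 2.
Elapsed = 8:51 AM − 5:45 AM = 3 hours 6 minutes.

3 hours 6 minutes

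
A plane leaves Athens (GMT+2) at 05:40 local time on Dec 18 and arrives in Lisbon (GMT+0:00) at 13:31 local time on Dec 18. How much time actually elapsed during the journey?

9 hours 51 minutes

Lisbon is 2:00 behind Athens.
Clock-face elapsed time (ignoring zones) is 7 hours 51 minutes.
Actual elapsed = 7 hours 51 minutes + 2:00 = 9 hours 51 minutes.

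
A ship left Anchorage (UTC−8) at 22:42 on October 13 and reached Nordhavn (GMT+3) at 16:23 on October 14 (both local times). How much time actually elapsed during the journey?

Nordhavn is 11:00 ahead of Anchorage.
Clock-face elapsed time (ignoring zones) is 17 hours 41 minutes.
Actual elapsed = 17 hours 41 minutes − 11:00 = 6 hours 41 minutes.

6 hours 41 minutes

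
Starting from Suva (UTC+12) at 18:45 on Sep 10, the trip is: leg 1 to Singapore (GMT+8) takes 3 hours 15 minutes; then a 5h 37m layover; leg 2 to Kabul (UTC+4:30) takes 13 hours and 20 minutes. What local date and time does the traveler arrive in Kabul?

Convert departure to UTC: 18:45 − 12:00 = 06:45 UTC on Sep 10.
Add 3 hours 15 minutes leg 1 → 10:00 UTC.
Add 5 hours 37 minutes layover in Singapore → 15:37 UTC.
Add 13 hours and 20 minutes leg 2 → 04:57 UTC (Sep 11).
Kabul is UTC+4:30, so local arrival = 04:57 + 4:30 = 09:27 on Sep 11.

09:27 on September 11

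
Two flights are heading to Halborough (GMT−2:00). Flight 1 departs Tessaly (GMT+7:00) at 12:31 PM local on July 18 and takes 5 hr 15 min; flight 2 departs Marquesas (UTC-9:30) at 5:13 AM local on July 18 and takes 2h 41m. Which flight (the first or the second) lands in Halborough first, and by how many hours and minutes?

the first, by 6 hours 38 minutes

Flight 1 in UTC: 12:31 PM − 7:00 = 5:31 AM on Jul 18.
+5 hours and 15 minutes → arrive 10:46 AM UTC on Jul 18.
Flight 2 in UTC: 5:13 AM + 9:30 = 2:43 PM on Jul 18.
+2 hours and 41 minutes → arrive 5:24 PM UTC on Jul 18.
Flight 1 lands earlier by 6 hours 38 minutes.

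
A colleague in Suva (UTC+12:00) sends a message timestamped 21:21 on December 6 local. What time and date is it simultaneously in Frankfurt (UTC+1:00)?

10:21 on December 6

In UTC: 21:21 − 12:00 = 09:21 on Dec 6.
Frankfurt is UTC+1:00: 09:21 + 1:00 = 10:21 on Dec 6.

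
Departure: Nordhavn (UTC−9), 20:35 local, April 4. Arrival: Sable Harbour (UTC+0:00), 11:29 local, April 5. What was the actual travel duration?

Departure in UTC: 20:35 + 9:00 = 05:35 on Apr 5.
Arrival is already UTC: 11:29 on Apr 5.
Elapsed = 11:29 − 05:35 = 5 hours 54 minutes.

5 hours 54 minutes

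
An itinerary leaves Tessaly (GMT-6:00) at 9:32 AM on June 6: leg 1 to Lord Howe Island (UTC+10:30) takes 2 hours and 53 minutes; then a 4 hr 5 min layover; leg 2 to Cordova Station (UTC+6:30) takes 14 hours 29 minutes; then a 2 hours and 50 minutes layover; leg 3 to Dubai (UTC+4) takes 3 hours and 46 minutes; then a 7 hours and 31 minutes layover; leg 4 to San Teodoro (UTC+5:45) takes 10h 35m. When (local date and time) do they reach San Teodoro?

Convert departure to UTC: 9:32 AM + 6:00 = 3:32 PM UTC on Jun 6.
Add 2 hours 53 minutes leg 1 → 6:25 PM UTC.
Add 4 hours 5 minutes layover in Lord Howe Island → 10:30 PM UTC.
Add 14 hours and 29 minutes leg 2 → 12:59 PM UTC (Jun 7).
Add 2 hours 50 minutes layover in Cordova Station → 3:49 PM UTC.
Add 3 hours 46 minutes leg 3 → 7:35 PM UTC.
Add 7 hours 31 minutes layover in Dubai → 3:06 AM UTC (Jun 8).
Add 10 hours 35 minutes leg 4 → 1:41 PM UTC.
San Teodoro is UTC+5:45, so local arrival = 1:41 PM + 5:45 = 7:26 PM on Jun 8.

7:26 PM on June 8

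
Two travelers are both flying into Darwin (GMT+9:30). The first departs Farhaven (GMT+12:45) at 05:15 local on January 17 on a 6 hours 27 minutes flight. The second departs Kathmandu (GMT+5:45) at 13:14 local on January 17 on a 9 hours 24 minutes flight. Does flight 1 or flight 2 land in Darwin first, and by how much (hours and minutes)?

the first, by 17 hours 56 minutes

Flight 1 in UTC: 05:15 − 12:45 = 16:30 on Jan 16.
+6 hours 27 minutes → arrive 22:57 UTC on Jan 16.
Flight 2 in UTC: 13:14 − 5:45 = 07:29 on Jan 17.
+9 hours 24 minutes → arrive 16:53 UTC on Jan 17.
Flight 1 lands earlier by 17 hours 56 minutes.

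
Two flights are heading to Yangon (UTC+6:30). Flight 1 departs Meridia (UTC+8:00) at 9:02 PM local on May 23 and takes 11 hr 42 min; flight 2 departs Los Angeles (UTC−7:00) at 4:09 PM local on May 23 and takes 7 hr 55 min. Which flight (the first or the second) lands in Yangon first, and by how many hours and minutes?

the first, by 6 hours 20 minutes

Flight 1 in UTC: 9:02 PM − 8:00 = 1:02 PM on May 23.
+11 hours and 42 minutes → arrive 12:44 AM UTC on May 24.
Flight 2 in UTC: 4:09 PM + 7:00 = 11:09 PM on May 23.
+7 hours and 55 minutes → arrive 7:04 AM UTC on May 24.
Flight 1 lands earlier by 6 hours 20 minutes.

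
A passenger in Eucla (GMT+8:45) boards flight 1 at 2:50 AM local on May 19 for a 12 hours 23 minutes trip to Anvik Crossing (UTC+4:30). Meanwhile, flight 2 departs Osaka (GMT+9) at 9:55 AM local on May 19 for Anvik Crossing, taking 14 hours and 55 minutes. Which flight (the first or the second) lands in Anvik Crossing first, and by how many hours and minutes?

the first, by 9 hours 22 minutes

Flight 1 in UTC: 2:50 AM − 8:45 = 6:05 PM on May 18.
+12 hours and 23 minutes → arrive 6:28 AM UTC on May 19.
Flight 2 in UTC: 9:55 AM − 9:00 = 12:55 AM on May 19.
+14 hours and 55 minutes → arrive 3:50 PM UTC on May 19.
Flight 1 lands earlier by 9 hours 22 minutes.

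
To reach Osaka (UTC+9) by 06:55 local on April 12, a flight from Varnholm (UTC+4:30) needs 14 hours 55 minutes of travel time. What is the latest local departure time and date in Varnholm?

Target arrival in UTC: 06:55 − 9:00 = 21:55 on Apr 11.
Subtract 14 hours and 55 minutes → departure 07:00 UTC on Apr 11.
Varnholm is UTC+4:30: 07:00 + 4:30 = 11:30 on Apr 11.

11:30 on Apr 11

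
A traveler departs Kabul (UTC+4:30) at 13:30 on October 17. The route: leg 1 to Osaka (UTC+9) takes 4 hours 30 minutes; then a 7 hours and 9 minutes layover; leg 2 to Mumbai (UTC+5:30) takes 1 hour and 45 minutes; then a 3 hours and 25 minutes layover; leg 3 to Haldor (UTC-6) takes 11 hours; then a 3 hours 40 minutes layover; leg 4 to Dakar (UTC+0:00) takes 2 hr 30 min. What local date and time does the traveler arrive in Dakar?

Convert departure to UTC: 13:30 − 4:30 = 09:00 UTC on Oct 17.
Add 4 hours 30 minutes leg 1 → 13:30 UTC.
Add 7 hours 9 minutes layover in Osaka → 20:39 UTC.
Add 1 hour and 45 minutes leg 2 → 22:24 UTC.
Add 3 hours and 25 minutes layover in Mumbai → 01:49 UTC (Oct 18).
Add 11 hours leg 3 → 12:49 UTC.
Add 3 hours and 40 minutes layover in Haldor → 16:29 UTC.
Add 2 hours and 30 minutes leg 4 → 18:59 UTC.
Dakar is UTC+0, so local arrival is the same: 18:59 on Oct 18.

18:59 on October 18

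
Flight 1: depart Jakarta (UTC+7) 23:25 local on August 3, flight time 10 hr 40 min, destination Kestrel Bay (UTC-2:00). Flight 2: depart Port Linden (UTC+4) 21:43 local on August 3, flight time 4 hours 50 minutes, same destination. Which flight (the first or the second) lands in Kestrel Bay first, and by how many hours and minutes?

the second, by 4 hours 32 minutes

Flight 1 in UTC: 23:25 − 7:00 = 16:25 on Aug 3.
+10 hours 40 minutes → arrive 03:05 UTC on Aug 4.
Flight 2 in UTC: 21:43 − 4:00 = 17:43 on Aug 3.
+4 hours and 50 minutes → arrive 22:33 UTC on Aug 3.
Flight 2 lands earlier by 4 hours 32 minutes.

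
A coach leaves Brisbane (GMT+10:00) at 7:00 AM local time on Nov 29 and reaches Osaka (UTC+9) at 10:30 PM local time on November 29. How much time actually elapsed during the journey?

Departure in UTC: 7:00 AM − 10:00 = 9:00 PM on Nov 28.
Arrival in UTC: 10:30 PM − 9:00 = 1:30 PM on Nov 29.
Elapsed = 1:30 PM − 9:00 PM (+1 day) = 16 hours 30 minutes.

16 hours 30 minutes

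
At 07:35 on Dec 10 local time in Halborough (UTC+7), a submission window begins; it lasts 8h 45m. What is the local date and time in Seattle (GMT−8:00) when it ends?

01:20 on December 10

Convert start to UTC: 07:35 − 7:00 = 00:35 UTC on Dec 10.
Add 8 hours and 45 minutes duration → 09:20 UTC.
Seattle is UTC−8:00, so local end time = 09:20 − 8:00 = 01:20 on Dec 10.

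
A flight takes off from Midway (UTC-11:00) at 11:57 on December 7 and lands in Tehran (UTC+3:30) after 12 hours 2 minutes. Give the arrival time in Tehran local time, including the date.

14:29 on December 8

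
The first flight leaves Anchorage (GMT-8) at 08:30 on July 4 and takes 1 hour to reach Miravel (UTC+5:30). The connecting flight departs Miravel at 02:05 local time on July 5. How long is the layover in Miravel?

3 hours 5 minutes

Convert departure to UTC: 08:30 + 8:00 = 16:30 UTC on Jul 4.
Add 1 hour flight time → 17:30 UTC.
Miravel is UTC+5:30, so local arrival = 17:30 + 5:30 = 23:00 on Jul 4.
Layover = 02:05 − 23:00 (+1 day) = 3 hours 5 minutes.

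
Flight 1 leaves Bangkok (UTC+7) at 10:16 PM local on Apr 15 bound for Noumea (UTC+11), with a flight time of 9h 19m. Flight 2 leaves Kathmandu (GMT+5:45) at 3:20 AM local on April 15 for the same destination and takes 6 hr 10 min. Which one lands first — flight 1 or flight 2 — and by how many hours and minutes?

the second, by 20 hours 50 minutes

Flight 1 in UTC: 10:16 PM − 7:00 = 3:16 PM on Apr 15.
+9 hours 19 minutes → arrive 12:35 AM UTC on Apr 16.
Flight 2 in UTC: 3:20 AM − 5:45 = 9:35 PM on Apr 14.
+6 hours 10 minutes → arrive 3:45 AM UTC on Apr 15.
Flight 2 lands earlier by 20 hours 50 minutes.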